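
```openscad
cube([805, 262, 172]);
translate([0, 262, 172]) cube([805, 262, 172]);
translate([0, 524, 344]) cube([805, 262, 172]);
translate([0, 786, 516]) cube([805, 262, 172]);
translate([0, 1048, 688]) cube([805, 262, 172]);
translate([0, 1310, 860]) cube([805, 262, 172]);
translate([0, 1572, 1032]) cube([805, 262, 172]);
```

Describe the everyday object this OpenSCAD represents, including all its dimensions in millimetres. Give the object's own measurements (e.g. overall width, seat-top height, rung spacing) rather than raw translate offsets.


A straight staircase of 7 solid steps. Each step is 805 mm wide (x), 262 mm deep (y, the going) and 172 mm tall (the rise). The first step rests on the floor; each subsequent step sits one going further in +y and one rise higher in +z, directly behind and above the previous step with no overlap.


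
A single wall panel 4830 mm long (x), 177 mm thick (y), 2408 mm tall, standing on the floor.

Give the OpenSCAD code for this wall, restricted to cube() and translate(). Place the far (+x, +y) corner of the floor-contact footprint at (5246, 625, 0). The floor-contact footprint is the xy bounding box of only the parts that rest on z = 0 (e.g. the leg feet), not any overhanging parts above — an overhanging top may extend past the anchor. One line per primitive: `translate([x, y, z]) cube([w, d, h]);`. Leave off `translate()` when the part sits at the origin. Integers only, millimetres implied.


translate([416, 448, 0]) cube([4830, 177, 2408]);


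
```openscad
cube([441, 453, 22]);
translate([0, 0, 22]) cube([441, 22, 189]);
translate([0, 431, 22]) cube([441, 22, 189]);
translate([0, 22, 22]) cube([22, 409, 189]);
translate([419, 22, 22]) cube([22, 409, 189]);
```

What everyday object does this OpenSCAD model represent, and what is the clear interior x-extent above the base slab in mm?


An open box. The internal width is 397 mm.

A 441×453 base slab with four walls standing on it — an open box. The base is 441 mm wide and the walls are 22 mm thick, so the internal width is 441 − 2 × 22 = 397 mm.


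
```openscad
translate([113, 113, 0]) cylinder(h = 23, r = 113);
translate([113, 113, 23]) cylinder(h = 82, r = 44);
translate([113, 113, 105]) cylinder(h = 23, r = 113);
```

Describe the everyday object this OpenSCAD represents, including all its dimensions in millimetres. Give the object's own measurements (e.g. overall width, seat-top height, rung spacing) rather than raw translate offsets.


A spool: two coaxial disc flanges of radius 113 mm and thickness 23 mm, joined by a core cylinder of radius 44 mm and height 82 mm. The lower flange rests on z = 0 and the three cylinders share a vertical axis.


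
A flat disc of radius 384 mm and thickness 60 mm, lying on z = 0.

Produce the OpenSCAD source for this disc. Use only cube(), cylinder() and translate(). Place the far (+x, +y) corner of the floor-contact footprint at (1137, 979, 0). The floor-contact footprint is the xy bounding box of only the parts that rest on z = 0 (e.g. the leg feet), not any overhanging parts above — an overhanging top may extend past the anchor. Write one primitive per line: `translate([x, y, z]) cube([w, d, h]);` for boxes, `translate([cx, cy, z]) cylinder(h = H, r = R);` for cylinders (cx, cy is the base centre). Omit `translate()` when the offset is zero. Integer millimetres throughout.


translate([753, 595, 0]) cylinder(h = 60, r = 384);


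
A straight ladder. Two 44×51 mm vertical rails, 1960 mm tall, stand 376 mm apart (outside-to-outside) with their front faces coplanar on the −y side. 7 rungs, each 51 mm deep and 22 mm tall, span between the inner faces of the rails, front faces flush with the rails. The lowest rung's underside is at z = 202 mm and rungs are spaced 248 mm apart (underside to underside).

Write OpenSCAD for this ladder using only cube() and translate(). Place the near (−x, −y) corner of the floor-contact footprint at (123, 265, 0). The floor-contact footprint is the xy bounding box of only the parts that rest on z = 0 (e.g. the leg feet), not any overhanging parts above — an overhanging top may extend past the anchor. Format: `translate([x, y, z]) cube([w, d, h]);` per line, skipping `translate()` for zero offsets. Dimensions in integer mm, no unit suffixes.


translate([123, 265, 0]) cube([44, 51, 1960]);
translate([455, 265, 0]) cube([44, 51, 1960]);
translate([167, 265, 202]) cube([288, 51, 22]);
translate([167, 265, 450]) cube([288, 51, 22]);
translate([167, 265, 698]) cube([288, 51, 22]);
translate([167, 265, 946]) cube([288, 51, 22]);
translate([167, 265, 1194]) cube([288, 51, 22]);
translate([167, 265, 1442]) cube([288, 51, 22]);
translate([167, 265, 1690]) cube([288, 51, 22]);


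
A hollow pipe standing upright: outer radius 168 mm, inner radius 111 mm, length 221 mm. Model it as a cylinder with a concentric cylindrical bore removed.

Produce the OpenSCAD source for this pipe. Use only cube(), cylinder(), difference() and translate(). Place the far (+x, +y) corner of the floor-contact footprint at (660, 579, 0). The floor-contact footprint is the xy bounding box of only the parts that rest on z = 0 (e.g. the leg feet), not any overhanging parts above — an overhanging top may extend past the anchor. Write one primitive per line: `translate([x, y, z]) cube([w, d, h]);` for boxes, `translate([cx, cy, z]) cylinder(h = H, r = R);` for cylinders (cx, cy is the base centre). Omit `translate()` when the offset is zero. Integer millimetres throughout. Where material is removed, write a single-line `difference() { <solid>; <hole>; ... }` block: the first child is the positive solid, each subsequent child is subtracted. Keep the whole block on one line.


difference() { translate([492, 411, 0]) cylinder(h = 221, r = 168); translate([492, 411, 0]) cylinder(h = 221, r = 111); }


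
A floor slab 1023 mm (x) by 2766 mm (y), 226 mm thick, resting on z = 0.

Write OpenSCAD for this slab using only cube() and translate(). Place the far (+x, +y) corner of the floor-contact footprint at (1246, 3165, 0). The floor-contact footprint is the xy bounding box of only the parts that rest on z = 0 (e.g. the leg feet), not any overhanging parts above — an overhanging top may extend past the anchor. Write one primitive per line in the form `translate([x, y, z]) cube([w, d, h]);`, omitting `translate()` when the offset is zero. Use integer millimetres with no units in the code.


translate([223, 399, 0]) cube([1023, 2766, 226]);


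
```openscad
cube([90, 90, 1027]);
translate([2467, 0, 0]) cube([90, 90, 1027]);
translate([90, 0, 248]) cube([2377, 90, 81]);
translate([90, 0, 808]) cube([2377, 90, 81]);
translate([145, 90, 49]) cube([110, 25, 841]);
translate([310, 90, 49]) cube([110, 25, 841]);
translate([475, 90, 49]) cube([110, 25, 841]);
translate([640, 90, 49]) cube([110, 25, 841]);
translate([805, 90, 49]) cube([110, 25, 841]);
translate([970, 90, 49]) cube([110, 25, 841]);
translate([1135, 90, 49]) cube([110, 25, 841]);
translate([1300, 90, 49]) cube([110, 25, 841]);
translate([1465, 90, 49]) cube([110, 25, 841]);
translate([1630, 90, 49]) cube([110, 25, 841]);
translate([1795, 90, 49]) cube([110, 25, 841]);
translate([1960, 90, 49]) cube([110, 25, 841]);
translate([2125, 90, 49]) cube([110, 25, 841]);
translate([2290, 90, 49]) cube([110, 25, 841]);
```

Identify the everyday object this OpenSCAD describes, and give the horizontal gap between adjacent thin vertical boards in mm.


A fence section. The picket gap is 55 mm.

Two posts, two rails, 14 pickets — a fence section. Span 2377 mm holds 14 pickets of 110 mm with 15 equal gaps: ⌊(2377 − 14·110) / 15⌋ = 55 mm.


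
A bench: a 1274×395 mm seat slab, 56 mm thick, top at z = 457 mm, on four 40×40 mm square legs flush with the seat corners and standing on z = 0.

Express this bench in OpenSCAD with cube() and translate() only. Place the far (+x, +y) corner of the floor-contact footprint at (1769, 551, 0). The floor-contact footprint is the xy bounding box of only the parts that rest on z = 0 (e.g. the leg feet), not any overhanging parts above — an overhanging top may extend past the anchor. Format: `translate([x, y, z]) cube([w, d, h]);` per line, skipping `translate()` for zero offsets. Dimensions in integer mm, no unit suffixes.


// leg_h = 457 − 56 = 401
translate([495, 156, 401]) cube([1274, 395, 56]);
translate([495, 156, 0]) cube([40, 40, 401]);
translate([495, 511, 0]) cube([40, 40, 401]);
translate([1729, 156, 0]) cube([40, 40, 401]);
translate([1729, 511, 0]) cube([40, 40, 401]);


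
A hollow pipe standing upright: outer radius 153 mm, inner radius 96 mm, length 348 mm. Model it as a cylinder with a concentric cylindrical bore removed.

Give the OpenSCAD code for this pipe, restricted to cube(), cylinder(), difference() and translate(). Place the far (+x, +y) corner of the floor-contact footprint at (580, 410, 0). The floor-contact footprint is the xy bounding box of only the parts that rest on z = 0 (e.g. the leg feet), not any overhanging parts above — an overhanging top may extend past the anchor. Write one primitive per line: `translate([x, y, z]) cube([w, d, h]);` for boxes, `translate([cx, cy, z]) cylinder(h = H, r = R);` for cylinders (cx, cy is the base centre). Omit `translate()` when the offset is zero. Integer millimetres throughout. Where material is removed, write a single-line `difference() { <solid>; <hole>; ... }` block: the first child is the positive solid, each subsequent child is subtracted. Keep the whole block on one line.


difference() { translate([427, 257, 0]) cylinder(h = 348, r = 153); translate([427, 257, 0]) cylinder(h = 348, r = 96); }


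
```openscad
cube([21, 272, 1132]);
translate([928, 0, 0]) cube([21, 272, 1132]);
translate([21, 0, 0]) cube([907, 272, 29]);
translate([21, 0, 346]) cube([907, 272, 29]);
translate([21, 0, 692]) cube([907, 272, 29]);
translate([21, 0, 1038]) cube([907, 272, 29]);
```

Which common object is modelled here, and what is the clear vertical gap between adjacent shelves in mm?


A bookshelf. The clear shelf gap is 317 mm.

Two tall side panels with 4 horizontal boards between them — a bookshelf. The first two shelf undersides are at z = 0 and z = 346; with shelf thickness 29, the clear gap is 346 − 0 − 29 = 317 mm.


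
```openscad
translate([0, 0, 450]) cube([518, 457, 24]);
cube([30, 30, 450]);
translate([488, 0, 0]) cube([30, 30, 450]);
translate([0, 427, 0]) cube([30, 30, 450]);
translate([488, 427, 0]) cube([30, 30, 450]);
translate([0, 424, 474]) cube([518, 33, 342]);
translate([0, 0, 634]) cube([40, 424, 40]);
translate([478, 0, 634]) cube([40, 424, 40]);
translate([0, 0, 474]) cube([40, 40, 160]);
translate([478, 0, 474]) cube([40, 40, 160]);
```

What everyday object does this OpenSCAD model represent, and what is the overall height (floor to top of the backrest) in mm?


A chair. The overall height is 816 mm.

A slab on four corner posts with a tall panel at the back — a chair. The seat slab sits at z = 450 with thickness 24, and the 342 mm backrest starts at the seat top, so the overall height is 450 + 24 + 342 = 816 mm.


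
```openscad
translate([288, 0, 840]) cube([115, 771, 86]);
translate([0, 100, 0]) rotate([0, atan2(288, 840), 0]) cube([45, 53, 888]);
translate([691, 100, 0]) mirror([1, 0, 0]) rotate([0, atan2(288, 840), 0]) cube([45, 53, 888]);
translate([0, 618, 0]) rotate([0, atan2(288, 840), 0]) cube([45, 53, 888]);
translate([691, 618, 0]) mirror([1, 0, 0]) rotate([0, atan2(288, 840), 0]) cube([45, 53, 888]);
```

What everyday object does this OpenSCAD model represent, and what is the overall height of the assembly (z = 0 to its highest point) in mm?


A sawhorse. The overall height is 926 mm.

A beam across two mirrored pairs of raked legs — a sawhorse. The beam's underside is at z = 840 (matching the legs' vertical rise in atan2(288, 840)) and the beam is 86 mm tall, so its top is at 840 + 86 = 926 mm. The raked legs top out at the beam's underside, so that is the highest point.


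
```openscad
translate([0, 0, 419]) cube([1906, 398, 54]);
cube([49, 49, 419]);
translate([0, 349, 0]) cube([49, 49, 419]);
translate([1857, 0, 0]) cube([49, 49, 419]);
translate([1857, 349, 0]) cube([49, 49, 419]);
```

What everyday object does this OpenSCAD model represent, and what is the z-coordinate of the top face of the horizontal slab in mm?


A bench. The seat-top height is 473 mm.

A long slab on four corner posts — a bench. The slab sits at z = 419 with thickness 54, so the top is 419 + 54 = 473 mm.


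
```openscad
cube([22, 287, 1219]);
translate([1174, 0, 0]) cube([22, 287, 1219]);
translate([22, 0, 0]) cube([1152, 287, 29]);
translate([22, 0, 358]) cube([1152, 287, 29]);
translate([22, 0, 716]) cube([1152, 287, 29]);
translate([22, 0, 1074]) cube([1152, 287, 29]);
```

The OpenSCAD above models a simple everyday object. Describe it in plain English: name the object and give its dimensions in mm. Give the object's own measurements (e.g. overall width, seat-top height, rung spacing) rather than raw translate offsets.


An open bookshelf. Two side panels, each 22 mm thick, 287 mm deep and 1219 mm tall, stand 1196 mm apart (outside-to-outside). Between them sit 4 shelves, each 29 mm thick and 287 mm deep, spanning the full gap between the sides. The bottom shelf rests on the floor (its underside at z = 0) and the clear gap between one shelf's top and the next shelf's underside is 329 mm.


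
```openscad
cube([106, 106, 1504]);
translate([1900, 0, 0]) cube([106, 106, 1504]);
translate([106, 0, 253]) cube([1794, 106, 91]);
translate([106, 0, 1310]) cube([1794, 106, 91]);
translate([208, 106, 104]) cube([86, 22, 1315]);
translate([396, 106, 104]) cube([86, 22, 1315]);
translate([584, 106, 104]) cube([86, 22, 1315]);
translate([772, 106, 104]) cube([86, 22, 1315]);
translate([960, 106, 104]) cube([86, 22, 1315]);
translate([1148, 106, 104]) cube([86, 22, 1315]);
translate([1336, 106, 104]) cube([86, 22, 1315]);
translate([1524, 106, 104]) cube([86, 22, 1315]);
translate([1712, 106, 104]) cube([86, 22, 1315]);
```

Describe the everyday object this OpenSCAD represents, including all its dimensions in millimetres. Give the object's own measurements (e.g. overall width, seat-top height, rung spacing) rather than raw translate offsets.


A fence section. Two 106×106 mm posts, 1504 mm tall, stand on the floor with a clear span of 1794 mm between their inner faces. Two horizontal rails of 106×91 mm section span the gap between the posts with their undersides at z = 253 mm and z = 1310 mm, flush with the posts' −y face. 9 pickets, each 86 mm wide, 22 mm thick and 1315 mm tall, are fixed to the +y face of the rails with their bottoms at z = 104 mm, spaced across the span with a 102 mm gap after the −x post and between neighbouring pickets and before the +x post.


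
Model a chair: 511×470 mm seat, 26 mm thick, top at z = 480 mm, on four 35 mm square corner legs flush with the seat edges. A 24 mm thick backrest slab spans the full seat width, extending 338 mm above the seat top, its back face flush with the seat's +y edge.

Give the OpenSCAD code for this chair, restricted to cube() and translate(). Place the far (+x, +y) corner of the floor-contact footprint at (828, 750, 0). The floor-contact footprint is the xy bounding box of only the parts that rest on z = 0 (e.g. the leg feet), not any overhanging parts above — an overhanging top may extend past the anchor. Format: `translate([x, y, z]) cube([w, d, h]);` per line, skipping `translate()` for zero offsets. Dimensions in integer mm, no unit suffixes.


// leg_h = 480 - 26 = 454
translate([317, 280, 454]) cube([511, 470, 26]);
translate([317, 280, 0]) cube([35, 35, 454]);
translate([793, 280, 0]) cube([35, 35, 454]);
translate([317, 715, 0]) cube([35, 35, 454]);
translate([793, 715, 0]) cube([35, 35, 454]);
translate([317, 726, 480]) cube([511, 24, 338]);


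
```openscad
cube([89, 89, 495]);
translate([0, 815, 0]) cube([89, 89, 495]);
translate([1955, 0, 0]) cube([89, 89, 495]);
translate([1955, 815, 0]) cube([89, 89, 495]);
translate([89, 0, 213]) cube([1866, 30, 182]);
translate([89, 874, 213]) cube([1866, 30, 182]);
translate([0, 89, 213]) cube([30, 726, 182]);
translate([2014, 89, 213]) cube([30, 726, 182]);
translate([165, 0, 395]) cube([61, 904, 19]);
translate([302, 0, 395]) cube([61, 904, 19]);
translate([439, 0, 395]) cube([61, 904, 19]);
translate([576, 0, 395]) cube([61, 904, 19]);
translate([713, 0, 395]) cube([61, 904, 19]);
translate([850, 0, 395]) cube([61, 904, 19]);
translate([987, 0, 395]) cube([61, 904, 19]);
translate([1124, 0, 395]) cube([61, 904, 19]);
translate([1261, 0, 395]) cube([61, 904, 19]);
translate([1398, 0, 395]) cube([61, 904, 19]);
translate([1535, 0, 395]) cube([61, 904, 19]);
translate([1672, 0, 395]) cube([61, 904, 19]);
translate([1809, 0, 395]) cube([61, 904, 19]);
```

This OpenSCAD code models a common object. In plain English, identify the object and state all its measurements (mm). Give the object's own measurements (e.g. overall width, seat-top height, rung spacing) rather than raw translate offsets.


A bed frame 2044 mm long (x) by 904 mm wide (y). Four 89×89 mm corner posts, 495 mm tall, at the corners of the footprint. Four rails of 30 mm thickness and 182 mm height run between adjacent posts with their undersides at z = 213 mm, their outer faces flush with the outside of the frame (the two x-running rails run between the posts' inner faces; the two y-running rails run between the posts' inner faces). 13 slats, each 61 mm wide (x) and 19 mm thick, lie across the top of the two x-running rails, running the full 904 mm width of the frame in y; along x they sit between the end posts with a 76 mm gap after the −x posts and between neighbouring slats, leaving 85 mm before the +x posts.


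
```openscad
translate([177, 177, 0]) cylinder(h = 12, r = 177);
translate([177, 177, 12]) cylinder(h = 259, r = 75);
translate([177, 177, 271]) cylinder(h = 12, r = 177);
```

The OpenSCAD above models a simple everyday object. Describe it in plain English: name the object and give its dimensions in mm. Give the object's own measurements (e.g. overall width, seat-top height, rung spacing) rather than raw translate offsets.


A spool: two coaxial disc flanges of radius 177 mm and thickness 12 mm, joined by a core cylinder of radius 75 mm and height 259 mm. The lower flange rests on z = 0 and the three cylinders share a vertical axis.


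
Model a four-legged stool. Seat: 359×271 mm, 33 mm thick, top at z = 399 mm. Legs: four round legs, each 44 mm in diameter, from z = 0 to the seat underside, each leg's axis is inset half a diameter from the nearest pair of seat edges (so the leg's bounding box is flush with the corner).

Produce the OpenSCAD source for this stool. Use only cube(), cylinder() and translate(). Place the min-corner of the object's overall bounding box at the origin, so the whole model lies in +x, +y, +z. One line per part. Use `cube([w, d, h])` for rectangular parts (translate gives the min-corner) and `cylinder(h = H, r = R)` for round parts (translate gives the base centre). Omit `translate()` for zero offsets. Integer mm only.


// leg_h = 399 - 33 = 366
translate([0, 0, 366]) cube([359, 271, 33]);
translate([22, 22, 0]) cylinder(h = 366, r = 22);
translate([337, 22, 0]) cylinder(h = 366, r = 22);
translate([22, 249, 0]) cylinder(h = 366, r = 22);
translate([337, 249, 0]) cylinder(h = 366, r = 22);


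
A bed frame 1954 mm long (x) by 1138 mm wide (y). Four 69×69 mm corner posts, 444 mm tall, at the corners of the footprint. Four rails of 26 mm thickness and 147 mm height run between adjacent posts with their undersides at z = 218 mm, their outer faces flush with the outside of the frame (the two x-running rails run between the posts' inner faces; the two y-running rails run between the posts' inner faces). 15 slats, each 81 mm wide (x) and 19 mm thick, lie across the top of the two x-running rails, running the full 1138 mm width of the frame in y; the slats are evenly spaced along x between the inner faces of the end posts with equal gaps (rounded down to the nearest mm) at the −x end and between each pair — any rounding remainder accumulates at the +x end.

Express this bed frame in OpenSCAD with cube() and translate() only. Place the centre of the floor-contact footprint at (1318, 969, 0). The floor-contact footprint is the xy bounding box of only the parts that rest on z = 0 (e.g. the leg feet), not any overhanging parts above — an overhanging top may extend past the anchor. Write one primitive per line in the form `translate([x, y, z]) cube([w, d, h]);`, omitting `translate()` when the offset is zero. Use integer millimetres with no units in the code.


// slat z = rail_z + rail_h = 218 + 147 = 365
// slat gap = ⌊(1816 − 15·81) / 16⌋ = 37
translate([341, 400, 0]) cube([69, 69, 444]);
translate([341, 1469, 0]) cube([69, 69, 444]);
translate([2226, 400, 0]) cube([69, 69, 444]);
translate([2226, 1469, 0]) cube([69, 69, 444]);
translate([410, 400, 218]) cube([1816, 26, 147]);
translate([410, 1512, 218]) cube([1816, 26, 147]);
translate([341, 469, 218]) cube([26, 1000, 147]);
translate([2269, 469, 218]) cube([26, 1000, 147]);
translate([447, 400, 365]) cube([81, 1138, 19]);
translate([565, 400, 365]) cube([81, 1138, 19]);
translate([683, 400, 365]) cube([81, 1138, 19]);
translate([801, 400, 365]) cube([81, 1138, 19]);
translate([919, 400, 365]) cube([81, 1138, 19]);
translate([1037, 400, 365]) cube([81, 1138, 19]);
translate([1155, 400, 365]) cube([81, 1138, 19]);
translate([1273, 400, 365]) cube([81, 1138, 19]);
translate([1391, 400, 365]) cube([81, 1138, 19]);
translate([1509, 400, 365]) cube([81, 1138, 19]);
translate([1627, 400, 365]) cube([81, 1138, 19]);
translate([1745, 400, 365]) cube([81, 1138, 19]);
translate([1863, 400, 365]) cube([81, 1138, 19]);
translate([1981, 400, 365]) cube([81, 1138, 19]);
translate([2099, 400, 365]) cube([81, 1138, 19]);


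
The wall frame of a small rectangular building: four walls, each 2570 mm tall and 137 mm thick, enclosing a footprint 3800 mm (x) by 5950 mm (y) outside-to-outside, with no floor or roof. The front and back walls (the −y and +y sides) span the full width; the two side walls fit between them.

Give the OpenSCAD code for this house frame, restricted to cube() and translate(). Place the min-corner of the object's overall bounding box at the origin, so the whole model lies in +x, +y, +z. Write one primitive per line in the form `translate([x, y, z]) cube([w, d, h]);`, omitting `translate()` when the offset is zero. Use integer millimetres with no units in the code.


cube([3800, 137, 2570]);
translate([0, 5813, 0]) cube([3800, 137, 2570]);
translate([0, 137, 0]) cube([137, 5676, 2570]);
translate([3663, 137, 0]) cube([137, 5676, 2570]);


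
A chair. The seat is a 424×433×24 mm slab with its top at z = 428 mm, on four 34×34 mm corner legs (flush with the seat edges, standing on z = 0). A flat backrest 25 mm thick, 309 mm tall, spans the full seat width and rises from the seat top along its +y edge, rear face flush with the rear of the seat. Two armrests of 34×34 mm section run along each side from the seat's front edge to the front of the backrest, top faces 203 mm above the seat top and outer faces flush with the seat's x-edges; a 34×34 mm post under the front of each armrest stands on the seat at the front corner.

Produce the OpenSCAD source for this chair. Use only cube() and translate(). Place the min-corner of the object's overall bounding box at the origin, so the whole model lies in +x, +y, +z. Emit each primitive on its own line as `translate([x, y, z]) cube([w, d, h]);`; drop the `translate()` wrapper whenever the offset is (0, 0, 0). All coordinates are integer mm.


translate([0, 0, 404]) cube([424, 433, 24]);
cube([34, 34, 404]);
translate([390, 0, 0]) cube([34, 34, 404]);
translate([0, 399, 0]) cube([34, 34, 404]);
translate([390, 399, 0]) cube([34, 34, 404]);
translate([0, 408, 428]) cube([424, 25, 309]);
translate([0, 0, 597]) cube([34, 408, 34]);
translate([390, 0, 597]) cube([34, 408, 34]);
translate([0, 0, 428]) cube([34, 34, 169]);
translate([390, 0, 428]) cube([34, 34, 169]);


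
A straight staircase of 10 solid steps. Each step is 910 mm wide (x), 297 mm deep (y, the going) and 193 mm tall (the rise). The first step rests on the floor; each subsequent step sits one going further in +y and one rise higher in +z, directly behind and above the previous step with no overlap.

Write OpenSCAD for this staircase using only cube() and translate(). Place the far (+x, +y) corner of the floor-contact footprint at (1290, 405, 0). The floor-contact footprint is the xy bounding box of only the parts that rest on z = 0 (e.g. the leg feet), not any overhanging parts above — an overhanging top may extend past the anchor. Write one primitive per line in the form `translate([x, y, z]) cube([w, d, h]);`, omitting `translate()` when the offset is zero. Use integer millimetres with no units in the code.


translate([380, 108, 0]) cube([910, 297, 193]);
translate([380, 405, 193]) cube([910, 297, 193]);
translate([380, 702, 386]) cube([910, 297, 193]);
translate([380, 999, 579]) cube([910, 297, 193]);
translate([380, 1296, 772]) cube([910, 297, 193]);
translate([380, 1593, 965]) cube([910, 297, 193]);
translate([380, 1890, 1158]) cube([910, 297, 193]);
translate([380, 2187, 1351]) cube([910, 297, 193]);
translate([380, 2484, 1544]) cube([910, 297, 193]);
translate([380, 2781, 1737]) cube([910, 297, 193]);


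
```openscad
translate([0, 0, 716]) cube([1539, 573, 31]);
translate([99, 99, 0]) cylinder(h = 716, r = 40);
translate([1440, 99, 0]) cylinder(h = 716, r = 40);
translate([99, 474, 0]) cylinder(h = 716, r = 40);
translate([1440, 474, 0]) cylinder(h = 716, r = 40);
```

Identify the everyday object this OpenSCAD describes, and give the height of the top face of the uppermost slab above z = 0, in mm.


A table. The table height is 747 mm.

A 1539×573×31 slab sits at z = 716 on four Ø80 mm round legs — a table. The top surface is at 716 + 31 = 747 mm.


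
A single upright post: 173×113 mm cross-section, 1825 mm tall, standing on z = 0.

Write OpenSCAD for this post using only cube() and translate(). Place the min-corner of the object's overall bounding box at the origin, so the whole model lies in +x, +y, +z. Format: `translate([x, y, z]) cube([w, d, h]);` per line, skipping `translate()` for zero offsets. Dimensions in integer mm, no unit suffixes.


cube([173, 113, 1825]);


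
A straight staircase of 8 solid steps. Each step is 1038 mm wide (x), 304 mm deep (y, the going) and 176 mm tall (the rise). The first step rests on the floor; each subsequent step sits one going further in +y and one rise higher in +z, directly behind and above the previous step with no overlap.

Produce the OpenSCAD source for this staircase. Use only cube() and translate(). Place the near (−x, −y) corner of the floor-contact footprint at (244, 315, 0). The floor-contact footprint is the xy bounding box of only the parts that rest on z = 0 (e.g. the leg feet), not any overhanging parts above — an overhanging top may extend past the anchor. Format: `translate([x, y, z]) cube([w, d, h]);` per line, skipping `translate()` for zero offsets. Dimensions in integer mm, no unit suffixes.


translate([244, 315, 0]) cube([1038, 304, 176]);
translate([244, 619, 176]) cube([1038, 304, 176]);
translate([244, 923, 352]) cube([1038, 304, 176]);
translate([244, 1227, 528]) cube([1038, 304, 176]);
translate([244, 1531, 704]) cube([1038, 304, 176]);
translate([244, 1835, 880]) cube([1038, 304, 176]);
translate([244, 2139, 1056]) cube([1038, 304, 176]);
translate([244, 2443, 1232]) cube([1038, 304, 176]);


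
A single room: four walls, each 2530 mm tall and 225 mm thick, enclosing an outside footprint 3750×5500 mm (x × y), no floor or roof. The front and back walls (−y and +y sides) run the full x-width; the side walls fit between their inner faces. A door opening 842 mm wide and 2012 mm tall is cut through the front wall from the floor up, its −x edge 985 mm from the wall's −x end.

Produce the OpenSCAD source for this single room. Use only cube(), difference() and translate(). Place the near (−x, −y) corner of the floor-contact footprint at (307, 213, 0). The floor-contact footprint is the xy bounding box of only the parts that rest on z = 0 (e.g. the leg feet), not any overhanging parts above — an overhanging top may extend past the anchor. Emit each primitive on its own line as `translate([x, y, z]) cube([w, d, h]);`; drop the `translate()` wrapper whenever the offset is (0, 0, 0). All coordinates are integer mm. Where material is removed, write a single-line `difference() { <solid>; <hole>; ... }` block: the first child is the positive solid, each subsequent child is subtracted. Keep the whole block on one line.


difference() { translate([307, 213, 0]) cube([3750, 225, 2530]); translate([1292, 213, 0]) cube([842, 225, 2012]); }
translate([307, 5488, 0]) cube([3750, 225, 2530]);
translate([307, 438, 0]) cube([225, 5050, 2530]);
translate([3832, 438, 0]) cube([225, 5050, 2530]);


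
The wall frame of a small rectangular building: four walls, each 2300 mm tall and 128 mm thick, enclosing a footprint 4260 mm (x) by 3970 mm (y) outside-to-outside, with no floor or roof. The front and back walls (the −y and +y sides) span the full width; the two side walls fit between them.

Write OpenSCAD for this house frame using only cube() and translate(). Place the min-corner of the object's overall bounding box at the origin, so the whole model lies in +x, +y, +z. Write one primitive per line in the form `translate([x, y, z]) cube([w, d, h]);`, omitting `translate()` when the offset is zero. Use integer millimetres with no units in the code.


cube([4260, 128, 2300]);
translate([0, 3842, 0]) cube([4260, 128, 2300]);
translate([0, 128, 0]) cube([128, 3714, 2300]);
translate([4132, 128, 0]) cube([128, 3714, 2300]);


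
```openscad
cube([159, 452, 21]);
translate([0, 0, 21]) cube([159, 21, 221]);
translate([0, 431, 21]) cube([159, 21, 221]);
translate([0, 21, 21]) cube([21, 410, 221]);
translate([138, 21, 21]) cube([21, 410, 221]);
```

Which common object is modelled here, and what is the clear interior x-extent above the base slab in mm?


An open box. The internal width is 117 mm.

A 159×452 base slab with four walls standing on it — an open box. The base is 159 mm wide and the walls are 21 mm thick, so the internal width is 159 − 2 × 21 = 117 mm.


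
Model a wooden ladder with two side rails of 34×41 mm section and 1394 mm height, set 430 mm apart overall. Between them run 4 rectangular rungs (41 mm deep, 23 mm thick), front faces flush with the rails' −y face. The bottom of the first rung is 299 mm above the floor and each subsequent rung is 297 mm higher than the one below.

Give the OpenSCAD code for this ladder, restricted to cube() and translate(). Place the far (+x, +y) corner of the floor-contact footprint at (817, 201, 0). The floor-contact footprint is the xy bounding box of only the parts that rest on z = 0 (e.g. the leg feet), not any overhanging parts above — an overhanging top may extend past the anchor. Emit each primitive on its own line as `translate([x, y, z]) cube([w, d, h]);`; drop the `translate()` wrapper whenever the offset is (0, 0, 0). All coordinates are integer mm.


translate([387, 160, 0]) cube([34, 41, 1394]);
translate([783, 160, 0]) cube([34, 41, 1394]);
translate([421, 160, 299]) cube([362, 41, 23]);
translate([421, 160, 596]) cube([362, 41, 23]);
translate([421, 160, 893]) cube([362, 41, 23]);
translate([421, 160, 1190]) cube([362, 41, 23]);


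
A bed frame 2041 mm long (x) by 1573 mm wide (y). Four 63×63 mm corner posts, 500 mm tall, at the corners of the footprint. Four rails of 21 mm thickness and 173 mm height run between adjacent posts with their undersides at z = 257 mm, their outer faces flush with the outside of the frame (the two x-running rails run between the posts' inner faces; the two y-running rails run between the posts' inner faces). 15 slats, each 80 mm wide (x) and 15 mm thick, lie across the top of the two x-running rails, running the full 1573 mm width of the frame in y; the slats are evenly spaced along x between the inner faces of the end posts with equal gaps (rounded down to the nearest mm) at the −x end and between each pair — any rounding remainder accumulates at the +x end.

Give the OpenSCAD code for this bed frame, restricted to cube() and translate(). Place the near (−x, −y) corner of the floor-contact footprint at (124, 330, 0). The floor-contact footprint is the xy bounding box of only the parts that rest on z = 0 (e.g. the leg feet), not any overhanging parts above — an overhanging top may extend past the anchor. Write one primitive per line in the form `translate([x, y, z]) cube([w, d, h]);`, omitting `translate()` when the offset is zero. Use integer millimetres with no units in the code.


// slat z = rail_z + rail_h = 257 + 173 = 430
// slat gap = ⌊(1915 − 15·80) / 16⌋ = 44
translate([124, 330, 0]) cube([63, 63, 500]);
translate([124, 1840, 0]) cube([63, 63, 500]);
translate([2102, 330, 0]) cube([63, 63, 500]);
translate([2102, 1840, 0]) cube([63, 63, 500]);
translate([187, 330, 257]) cube([1915, 21, 173]);
translate([187, 1882, 257]) cube([1915, 21, 173]);
translate([124, 393, 257]) cube([21, 1447, 173]);
translate([2144, 393, 257]) cube([21, 1447, 173]);
translate([231, 330, 430]) cube([80, 1573, 15]);
translate([355, 330, 430]) cube([80, 1573, 15]);
translate([479, 330, 430]) cube([80, 1573, 15]);
translate([603, 330, 430]) cube([80, 1573, 15]);
translate([727, 330, 430]) cube([80, 1573, 15]);
translate([851, 330, 430]) cube([80, 1573, 15]);
translate([975, 330, 430]) cube([80, 1573, 15]);
translate([1099, 330, 430]) cube([80, 1573, 15]);
translate([1223, 330, 430]) cube([80, 1573, 15]);
translate([1347, 330, 430]) cube([80, 1573, 15]);
translate([1471, 330, 430]) cube([80, 1573, 15]);
translate([1595, 330, 430]) cube([80, 1573, 15]);
translate([1719, 330, 430]) cube([80, 1573, 15]);
translate([1843, 330, 430]) cube([80, 1573, 15]);
translate([1967, 330, 430]) cube([80, 1573, 15]);


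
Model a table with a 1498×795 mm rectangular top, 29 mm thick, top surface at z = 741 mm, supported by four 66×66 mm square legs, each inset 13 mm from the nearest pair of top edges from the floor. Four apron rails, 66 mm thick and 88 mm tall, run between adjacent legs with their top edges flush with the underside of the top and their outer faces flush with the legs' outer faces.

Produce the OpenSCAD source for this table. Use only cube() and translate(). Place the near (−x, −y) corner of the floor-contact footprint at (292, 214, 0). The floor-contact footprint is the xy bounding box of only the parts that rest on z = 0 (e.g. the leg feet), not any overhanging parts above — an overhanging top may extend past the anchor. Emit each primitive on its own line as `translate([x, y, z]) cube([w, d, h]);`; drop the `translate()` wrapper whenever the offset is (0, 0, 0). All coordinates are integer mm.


translate([279, 201, 712]) cube([1498, 795, 29]);
translate([292, 214, 0]) cube([66, 66, 712]);
translate([1698, 214, 0]) cube([66, 66, 712]);
translate([292, 917, 0]) cube([66, 66, 712]);
translate([1698, 917, 0]) cube([66, 66, 712]);
translate([358, 214, 624]) cube([1340, 66, 88]);
translate([358, 917, 624]) cube([1340, 66, 88]);
translate([292, 280, 624]) cube([66, 637, 88]);
translate([1698, 280, 624]) cube([66, 637, 88]);


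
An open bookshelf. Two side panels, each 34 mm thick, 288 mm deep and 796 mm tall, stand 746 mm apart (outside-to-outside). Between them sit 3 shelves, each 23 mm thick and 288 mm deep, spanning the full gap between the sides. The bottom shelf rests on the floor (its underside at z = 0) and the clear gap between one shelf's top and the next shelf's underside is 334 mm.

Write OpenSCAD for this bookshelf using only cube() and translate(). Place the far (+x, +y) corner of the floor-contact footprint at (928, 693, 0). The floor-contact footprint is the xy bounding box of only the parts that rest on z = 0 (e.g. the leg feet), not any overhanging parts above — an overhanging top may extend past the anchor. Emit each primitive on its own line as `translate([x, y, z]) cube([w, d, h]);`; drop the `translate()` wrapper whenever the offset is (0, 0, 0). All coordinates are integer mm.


translate([182, 405, 0]) cube([34, 288, 796]);
translate([894, 405, 0]) cube([34, 288, 796]);
translate([216, 405, 0]) cube([678, 288, 23]);
translate([216, 405, 357]) cube([678, 288, 23]);
translate([216, 405, 714]) cube([678, 288, 23]);


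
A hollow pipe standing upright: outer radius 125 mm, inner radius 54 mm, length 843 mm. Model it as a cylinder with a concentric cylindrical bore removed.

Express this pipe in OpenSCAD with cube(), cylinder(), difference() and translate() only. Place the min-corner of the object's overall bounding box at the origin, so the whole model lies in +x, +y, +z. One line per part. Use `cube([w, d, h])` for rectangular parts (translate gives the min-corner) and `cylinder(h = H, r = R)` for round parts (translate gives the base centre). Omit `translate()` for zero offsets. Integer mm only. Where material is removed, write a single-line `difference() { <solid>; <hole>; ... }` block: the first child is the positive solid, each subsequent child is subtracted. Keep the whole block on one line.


difference() { translate([125, 125, 0]) cylinder(h = 843, r = 125); translate([125, 125, 0]) cylinder(h = 843, r = 54); }


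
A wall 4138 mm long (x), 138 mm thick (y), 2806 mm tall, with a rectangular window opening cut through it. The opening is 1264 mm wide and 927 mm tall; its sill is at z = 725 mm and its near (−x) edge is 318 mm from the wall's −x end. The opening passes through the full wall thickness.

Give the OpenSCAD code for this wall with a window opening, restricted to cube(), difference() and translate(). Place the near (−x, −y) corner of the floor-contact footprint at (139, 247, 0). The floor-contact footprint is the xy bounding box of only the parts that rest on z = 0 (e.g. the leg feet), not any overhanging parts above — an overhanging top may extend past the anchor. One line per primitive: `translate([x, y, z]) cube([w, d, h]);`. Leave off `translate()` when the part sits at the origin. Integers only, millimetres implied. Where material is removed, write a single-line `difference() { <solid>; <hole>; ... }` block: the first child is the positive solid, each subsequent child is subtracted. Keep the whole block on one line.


difference() { translate([139, 247, 0]) cube([4138, 138, 2806]); translate([457, 247, 725]) cube([1264, 138, 927]); }


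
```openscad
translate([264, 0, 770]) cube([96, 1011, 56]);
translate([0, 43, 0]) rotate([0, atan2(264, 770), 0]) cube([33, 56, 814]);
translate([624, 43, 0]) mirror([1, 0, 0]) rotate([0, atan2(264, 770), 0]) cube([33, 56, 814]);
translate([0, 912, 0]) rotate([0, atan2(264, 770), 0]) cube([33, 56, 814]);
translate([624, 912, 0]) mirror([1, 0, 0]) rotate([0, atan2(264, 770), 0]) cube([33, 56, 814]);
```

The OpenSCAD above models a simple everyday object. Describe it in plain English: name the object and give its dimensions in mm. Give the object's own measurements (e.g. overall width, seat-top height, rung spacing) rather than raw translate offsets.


A sawhorse. A 96×1011×56 mm beam (x, y, z) sits on two A-frame leg pairs. Each pair is two raked legs of 33×56 mm section (56 mm along y) splaying symmetrically in x. Each leg rises 770 mm vertically over 264 mm of horizontal reach and is 814 mm long along its own axis. Every leg's outer bottom edge rests on the floor and its outer top edge meets a bottom edge of the beam — the left legs (tilting toward +x) meet the beam's −x bottom edge, the right legs (their mirror images, tilting toward −x) meet its +x bottom edge — so the leg tops tuck under the beam, the beam's underside is 770 mm above the floor, and the feet are 624 mm apart outside-to-outside with the beam centred between them. The two leg pairs are set in 43 mm from either end of the beam.


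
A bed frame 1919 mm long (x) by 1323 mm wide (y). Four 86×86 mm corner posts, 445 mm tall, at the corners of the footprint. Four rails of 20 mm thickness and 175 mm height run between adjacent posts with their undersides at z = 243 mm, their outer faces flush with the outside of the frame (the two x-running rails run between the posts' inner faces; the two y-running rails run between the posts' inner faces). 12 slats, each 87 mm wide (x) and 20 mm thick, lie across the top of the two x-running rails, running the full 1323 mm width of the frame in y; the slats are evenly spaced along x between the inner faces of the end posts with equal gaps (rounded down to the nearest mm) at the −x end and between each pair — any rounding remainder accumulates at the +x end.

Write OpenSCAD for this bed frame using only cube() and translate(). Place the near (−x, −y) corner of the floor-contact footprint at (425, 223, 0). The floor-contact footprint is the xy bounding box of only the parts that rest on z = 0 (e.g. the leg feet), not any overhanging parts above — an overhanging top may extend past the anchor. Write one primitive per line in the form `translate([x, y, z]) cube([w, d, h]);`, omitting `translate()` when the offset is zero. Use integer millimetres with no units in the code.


translate([425, 223, 0]) cube([86, 86, 445]);
translate([425, 1460, 0]) cube([86, 86, 445]);
translate([2258, 223, 0]) cube([86, 86, 445]);
translate([2258, 1460, 0]) cube([86, 86, 445]);
translate([511, 223, 243]) cube([1747, 20, 175]);
translate([511, 1526, 243]) cube([1747, 20, 175]);
translate([425, 309, 243]) cube([20, 1151, 175]);
translate([2324, 309, 243]) cube([20, 1151, 175]);
translate([565, 223, 418]) cube([87, 1323, 20]);
translate([706, 223, 418]) cube([87, 1323, 20]);
translate([847, 223, 418]) cube([87, 1323, 20]);
translate([988, 223, 418]) cube([87, 1323, 20]);
translate([1129, 223, 418]) cube([87, 1323, 20]);
translate([1270, 223, 418]) cube([87, 1323, 20]);
translate([1411, 223, 418]) cube([87, 1323, 20]);
translate([1552, 223, 418]) cube([87, 1323, 20]);
translate([1693, 223, 418]) cube([87, 1323, 20]);
translate([1834, 223, 418]) cube([87, 1323, 20]);
translate([1975, 223, 418]) cube([87, 1323, 20]);
translate([2116, 223, 418]) cube([87, 1323, 20]);
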